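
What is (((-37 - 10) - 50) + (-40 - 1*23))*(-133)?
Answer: 21280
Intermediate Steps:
(((-37 - 10) - 50) + (-40 - 1*23))*(-133) = ((-47 - 50) + (-40 - 23))*(-133) = (-97 - 63)*(-133) = -160*(-133) = 21280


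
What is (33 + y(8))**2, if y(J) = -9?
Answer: 576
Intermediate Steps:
(33 + y(8))**2 = (33 - 9)**2 = 24**2 = 576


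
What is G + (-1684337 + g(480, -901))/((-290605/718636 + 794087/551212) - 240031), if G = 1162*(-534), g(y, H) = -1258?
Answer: -491648045038419895106/792340484246081 ≈ -6.2050e+5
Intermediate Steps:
G = -620508
G + (-1684337 + g(480, -901))/((-290605/718636 + 794087/551212) - 240031) = -620508 + (-1684337 - 1258)/((-290605/718636 + 794087/551212) - 240031) = -620508 - 1685595/((-290605*1/718636 + 794087*(1/551212)) - 240031) = -620508 - 1685595/((-290605/718636 + 794087/551212) - 240031) = -620508 - 1685595/(51309317759/49515098354 - 240031) = -620508 - 1685595/(-11885107263691215/49515098354) = -620508 - 1685595*(-49515098354/11885107263691215) = -620508 + 5564160147334042/792340484246081 = -491648045038419895106/792340484246081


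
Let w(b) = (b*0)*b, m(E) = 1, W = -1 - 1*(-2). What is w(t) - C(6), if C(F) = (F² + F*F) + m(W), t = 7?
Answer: -73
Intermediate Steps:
W = 1 (W = -1 + 2 = 1)
w(b) = 0 (w(b) = 0*b = 0)
C(F) = 1 + 2*F² (C(F) = (F² + F*F) + 1 = (F² + F²) + 1 = 2*F² + 1 = 1 + 2*F²)
w(t) - C(6) = 0 - (1 + 2*6²) = 0 - (1 + 2*36) = 0 - (1 + 72) = 0 - 1*73 = 0 - 73 = -73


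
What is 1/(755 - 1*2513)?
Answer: -1/1758 ≈ -0.00056883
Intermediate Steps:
1/(755 - 1*2513) = 1/(755 - 2513) = 1/(-1758) = -1/1758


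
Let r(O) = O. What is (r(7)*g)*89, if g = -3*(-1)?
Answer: 1869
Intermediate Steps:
g = 3
(r(7)*g)*89 = (7*3)*89 = 21*89 = 1869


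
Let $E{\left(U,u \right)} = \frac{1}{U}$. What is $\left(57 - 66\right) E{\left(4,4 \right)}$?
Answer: $- \frac{9}{4} \approx -2.25$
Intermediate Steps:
$\left(57 - 66\right) E{\left(4,4 \right)} = \frac{57 - 66}{4} = \left(57 - 66\right) \frac{1}{4} = \left(-9\right) \frac{1}{4} = - \frac{9}{4}$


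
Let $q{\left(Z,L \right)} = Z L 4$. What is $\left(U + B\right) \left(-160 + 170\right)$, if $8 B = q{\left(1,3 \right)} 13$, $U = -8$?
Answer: $115$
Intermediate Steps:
$q{\left(Z,L \right)} = 4 L Z$ ($q{\left(Z,L \right)} = L Z 4 = 4 L Z$)
$B = \frac{39}{2}$ ($B = \frac{4 \cdot 3 \cdot 1 \cdot 13}{8} = \frac{12 \cdot 13}{8} = \frac{1}{8} \cdot 156 = \frac{39}{2} \approx 19.5$)
$\left(U + B\right) \left(-160 + 170\right) = \left(-8 + \frac{39}{2}\right) \left(-160 + 170\right) = \frac{23}{2} \cdot 10 = 115$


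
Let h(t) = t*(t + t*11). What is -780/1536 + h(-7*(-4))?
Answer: 1204159/128 ≈ 9407.5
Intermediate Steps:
h(t) = 12*t² (h(t) = t*(t + 11*t) = t*(12*t) = 12*t²)
-780/1536 + h(-7*(-4)) = -780/1536 + 12*(-7*(-4))² = -780*1/1536 + 12*28² = -65/128 + 12*784 = -65/128 + 9408 = 1204159/128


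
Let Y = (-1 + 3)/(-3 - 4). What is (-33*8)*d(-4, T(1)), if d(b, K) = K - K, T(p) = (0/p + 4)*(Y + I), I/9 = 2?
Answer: 0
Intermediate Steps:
I = 18 (I = 9*2 = 18)
Y = -2/7 (Y = 2/(-7) = 2*(-⅐) = -2/7 ≈ -0.28571)
T(p) = 496/7 (T(p) = (0/p + 4)*(-2/7 + 18) = (0 + 4)*(124/7) = 4*(124/7) = 496/7)
d(b, K) = 0
(-33*8)*d(-4, T(1)) = -33*8*0 = -264*0 = 0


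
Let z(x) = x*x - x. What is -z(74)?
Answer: -5402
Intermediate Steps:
z(x) = x² - x
-z(74) = -74*(-1 + 74) = -74*73 = -1*5402 = -5402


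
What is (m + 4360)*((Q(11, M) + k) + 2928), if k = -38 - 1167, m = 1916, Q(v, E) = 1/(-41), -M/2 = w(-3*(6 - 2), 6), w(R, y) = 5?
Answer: 443349192/41 ≈ 1.0813e+7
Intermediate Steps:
M = -10 (M = -2*5 = -10)
Q(v, E) = -1/41
k = -1205
(m + 4360)*((Q(11, M) + k) + 2928) = (1916 + 4360)*((-1/41 - 1205) + 2928) = 6276*(-49406/41 + 2928) = 6276*(70642/41) = 443349192/41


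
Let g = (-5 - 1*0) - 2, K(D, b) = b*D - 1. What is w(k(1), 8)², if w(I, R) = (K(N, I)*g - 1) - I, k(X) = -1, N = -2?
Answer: 49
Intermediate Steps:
K(D, b) = -1 + D*b (K(D, b) = D*b - 1 = -1 + D*b)
g = -7 (g = (-5 + 0) - 2 = -5 - 2 = -7)
w(I, R) = 6 + 13*I (w(I, R) = ((-1 - 2*I)*(-7) - 1) - I = ((7 + 14*I) - 1) - I = (6 + 14*I) - I = 6 + 13*I)
w(k(1), 8)² = (6 + 13*(-1))² = (6 - 13)² = (-7)² = 49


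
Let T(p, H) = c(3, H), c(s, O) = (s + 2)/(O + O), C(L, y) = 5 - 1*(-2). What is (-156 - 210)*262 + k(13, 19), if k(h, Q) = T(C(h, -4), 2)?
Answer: -383563/4 ≈ -95891.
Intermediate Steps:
C(L, y) = 7 (C(L, y) = 5 + 2 = 7)
c(s, O) = (2 + s)/(2*O) (c(s, O) = (2 + s)/((2*O)) = (2 + s)*(1/(2*O)) = (2 + s)/(2*O))
T(p, H) = 5/(2*H) (T(p, H) = (2 + 3)/(2*H) = (½)*5/H = 5/(2*H))
k(h, Q) = 5/4 (k(h, Q) = (5/2)/2 = (5/2)*(½) = 5/4)
(-156 - 210)*262 + k(13, 19) = (-156 - 210)*262 + 5/4 = -366*262 + 5/4 = -95892 + 5/4 = -383563/4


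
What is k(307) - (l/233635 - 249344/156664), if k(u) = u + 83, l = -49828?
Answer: 1792614657354/4575274205 ≈ 391.80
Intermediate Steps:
k(u) = 83 + u
k(307) - (l/233635 - 249344/156664) = (83 + 307) - (-49828/233635 - 249344/156664) = 390 - (-49828*1/233635 - 249344*1/156664) = 390 - (-49828/233635 - 31168/19583) = 390 - 1*(-8257717404/4575274205) = 390 + 8257717404/4575274205 = 1792614657354/4575274205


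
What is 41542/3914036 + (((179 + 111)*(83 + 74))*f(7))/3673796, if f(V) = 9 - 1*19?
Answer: -4156744279/36682065818 ≈ -0.11332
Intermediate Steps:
f(V) = -10 (f(V) = 9 - 19 = -10)
41542/3914036 + (((179 + 111)*(83 + 74))*f(7))/3673796 = 41542/3914036 + (((179 + 111)*(83 + 74))*(-10))/3673796 = 41542*(1/3914036) + ((290*157)*(-10))*(1/3673796) = 20771/1957018 + (45530*(-10))*(1/3673796) = 20771/1957018 - 455300*1/3673796 = 20771/1957018 - 113825/918449 = -4156744279/36682065818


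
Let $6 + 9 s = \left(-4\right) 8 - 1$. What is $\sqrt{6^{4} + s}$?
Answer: $\frac{5 \sqrt{465}}{3} \approx 35.94$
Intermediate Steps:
$s = - \frac{13}{3}$ ($s = - \frac{2}{3} + \frac{\left(-4\right) 8 - 1}{9} = - \frac{2}{3} + \frac{-32 - 1}{9} = - \frac{2}{3} + \frac{1}{9} \left(-33\right) = - \frac{2}{3} - \frac{11}{3} = - \frac{13}{3} \approx -4.3333$)
$\sqrt{6^{4} + s} = \sqrt{6^{4} - \frac{13}{3}} = \sqrt{1296 - \frac{13}{3}} = \sqrt{\frac{3875}{3}} = \frac{5 \sqrt{465}}{3}$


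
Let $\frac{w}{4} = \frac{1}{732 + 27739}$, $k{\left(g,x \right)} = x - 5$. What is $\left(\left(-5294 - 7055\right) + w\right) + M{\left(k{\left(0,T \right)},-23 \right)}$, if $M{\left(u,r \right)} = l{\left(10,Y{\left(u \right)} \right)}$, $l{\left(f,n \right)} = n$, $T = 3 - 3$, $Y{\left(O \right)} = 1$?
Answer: $- \frac{351559904}{28471} \approx -12348.0$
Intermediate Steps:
$T = 0$ ($T = 3 - 3 = 0$)
$k{\left(g,x \right)} = -5 + x$
$M{\left(u,r \right)} = 1$
$w = \frac{4}{28471}$ ($w = \frac{4}{732 + 27739} = \frac{4}{28471} \approx 0.00014049$)
$\left(\left(-5294 - 7055\right) + w\right) + M{\left(k{\left(0,T \right)},-23 \right)} = \left(\left(-5294 - 7055\right) + \frac{4}{28471}\right) + 1 = \left(-12349 + \frac{4}{28471}\right) + 1 = - \frac{351588375}{28471} + 1 = - \frac{351559904}{28471}$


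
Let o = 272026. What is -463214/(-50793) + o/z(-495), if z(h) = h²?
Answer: 42438675656/4148518275 ≈ 10.230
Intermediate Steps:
-463214/(-50793) + o/z(-495) = -463214/(-50793) + 272026/((-495)²) = -463214*(-1/50793) + 272026/245025 = 463214/50793 + 272026*(1/245025) = 463214/50793 + 272026/245025 = 42438675656/4148518275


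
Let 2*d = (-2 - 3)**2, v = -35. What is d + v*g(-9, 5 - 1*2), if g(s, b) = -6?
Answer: 445/2 ≈ 222.50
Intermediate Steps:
d = 25/2 (d = (-2 - 3)**2/2 = (1/2)*(-5)**2 = (1/2)*25 = 25/2 ≈ 12.500)
d + v*g(-9, 5 - 1*2) = 25/2 - 35*(-6) = 25/2 + 210 = 445/2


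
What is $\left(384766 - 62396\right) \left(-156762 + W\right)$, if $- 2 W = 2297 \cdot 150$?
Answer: $-106071657690$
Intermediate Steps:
$W = -172275$ ($W = - \frac{2297 \cdot 150}{2} = \left(- \frac{1}{2}\right) 344550 = -172275$)
$\left(384766 - 62396\right) \left(-156762 + W\right) = \left(384766 - 62396\right) \left(-156762 - 172275\right) = \left(384766 - 62396\right) \left(-329037\right) = 322370 \left(-329037\right) = -106071657690$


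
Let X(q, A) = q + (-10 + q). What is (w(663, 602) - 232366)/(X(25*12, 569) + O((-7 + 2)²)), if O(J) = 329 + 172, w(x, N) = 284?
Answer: -232082/1091 ≈ -212.72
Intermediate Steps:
X(q, A) = -10 + 2*q
O(J) = 501
(w(663, 602) - 232366)/(X(25*12, 569) + O((-7 + 2)²)) = (284 - 232366)/((-10 + 2*(25*12)) + 501) = -232082/((-10 + 2*300) + 501) = -232082/((-10 + 600) + 501) = -232082/(590 + 501) = -232082/1091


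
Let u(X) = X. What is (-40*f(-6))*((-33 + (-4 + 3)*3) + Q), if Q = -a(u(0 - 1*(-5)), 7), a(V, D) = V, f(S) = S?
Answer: -9840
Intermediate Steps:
Q = -5 (Q = -(0 - 1*(-5)) = -(0 + 5) = -1*5 = -5)
(-40*f(-6))*((-33 + (-4 + 3)*3) + Q) = (-40*(-6))*((-33 + (-4 + 3)*3) - 5) = 240*((-33 - 1*3) - 5) = 240*((-33 - 3) - 5) = 240*(-36 - 5) = 240*(-41) = -9840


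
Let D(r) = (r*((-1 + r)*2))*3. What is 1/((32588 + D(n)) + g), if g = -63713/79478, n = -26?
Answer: 79478/2924726687 ≈ 2.7175e-5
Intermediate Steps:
D(r) = 3*r*(-2 + 2*r) (D(r) = (r*(-2 + 2*r))*3 = 3*r*(-2 + 2*r))
g = -63713/79478 (g = -63713*1/79478 = -63713/79478 ≈ -0.80164)
1/((32588 + D(n)) + g) = 1/((32588 + 6*(-26)*(-1 - 26)) - 63713/79478) = 1/((32588 + 6*(-26)*(-27)) - 63713/79478) = 1/((32588 + 4212) - 63713/79478) = 1/(36800 - 63713/79478) = 1/(2924726687/79478) = 79478/2924726687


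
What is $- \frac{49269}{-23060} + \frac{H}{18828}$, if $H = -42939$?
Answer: $- \frac{434282}{3015095} \approx -0.14404$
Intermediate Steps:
$- \frac{49269}{-23060} + \frac{H}{18828} = - \frac{49269}{-23060} - \frac{42939}{18828} = \left(-49269\right) \left(- \frac{1}{23060}\right) - \frac{4771}{2092} = \frac{49269}{23060} - \frac{4771}{2092} = - \frac{434282}{3015095}$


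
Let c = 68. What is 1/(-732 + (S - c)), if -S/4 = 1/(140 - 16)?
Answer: -31/24801 ≈ -0.0012500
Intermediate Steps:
S = -1/31 (S = -4/(140 - 16) = -4/124 = -4*1/124 = -1/31 ≈ -0.032258)
1/(-732 + (S - c)) = 1/(-732 + (-1/31 - 1*68)) = 1/(-732 + (-1/31 - 68)) = 1/(-732 - 2109/31) = 1/(-24801/31) = -31/24801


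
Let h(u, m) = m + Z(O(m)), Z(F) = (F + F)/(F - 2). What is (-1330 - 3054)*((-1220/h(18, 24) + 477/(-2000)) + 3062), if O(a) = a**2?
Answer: -1541445076766/116625 ≈ -1.3217e+7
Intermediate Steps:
Z(F) = 2*F/(-2 + F) (Z(F) = (2*F)/(-2 + F) = 2*F/(-2 + F))
h(u, m) = m + 2*m**2/(-2 + m**2)
(-1330 - 3054)*((-1220/h(18, 24) + 477/(-2000)) + 3062) = (-1330 - 3054)*((-1220*(-2 + 24**2)/(24*(-2 + 24**2 + 2*24)) + 477/(-2000)) + 3062) = -4384*((-1220*(-2 + 576)/(24*(-2 + 576 + 48)) + 477*(-1/2000)) + 3062) = -4384*((-1220/(24*622/574) - 477/2000) + 3062) = -4384*((-1220/(24*(1/574)*622) - 477/2000) + 3062) = -4384*((-1220/7464/287 - 477/2000) + 3062) = -4384*((-1220*287/7464 - 477/2000) + 3062) = -4384*((-87535/1866 - 477/2000) + 3062) = -4384*(-87980041/1866000 + 3062) = -4384*5625711959/1866000 = -1541445076766/116625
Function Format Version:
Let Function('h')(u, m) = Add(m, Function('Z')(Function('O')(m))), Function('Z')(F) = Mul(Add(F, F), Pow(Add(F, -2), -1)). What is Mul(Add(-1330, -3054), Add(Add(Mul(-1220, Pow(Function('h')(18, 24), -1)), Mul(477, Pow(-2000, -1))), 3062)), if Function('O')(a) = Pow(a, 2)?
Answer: Rational(-1541445076766, 116625) ≈ -1.3217e+7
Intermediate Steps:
Function('Z')(F) = Mul(2, F, Pow(Add(-2, F), -1)) (Function('Z')(F) = Mul(Mul(2, F), Pow(Add(-2, F), -1)) = Mul(2, F, Pow(Add(-2, F), -1)))
Function('h')(u, m) = Add(m, Mul(2, Pow(m, 2), Pow(Add(-2, Pow(m, 2)), -1)))
Mul(Add(-1330, -3054), Add(Add(Mul(-1220, Pow(Function('h')(18, 24), -1)), Mul(477, Pow(-2000, -1))), 3062)) = Mul(Add(-1330, -3054), Add(Add(Mul(-1220, Pow(Mul(24, Pow(Add(-2, Pow(24, 2)), -1), Add(-2, Pow(24, 2), Mul(2, 24))), -1)), Mul(477, Pow(-2000, -1))), 3062)) = Mul(-4384, Add(Add(Mul(-1220, Pow(Mul(24, Pow(Add(-2, 576), -1), Add(-2, 576, 48)), -1)), Mul(477, Rational(-1, 2000))), 3062)) = Mul(-4384, Add(Add(Mul(-1220, Pow(Mul(24, Pow(574, -1), 622), -1)), Rational(-477, 2000)), 3062)) = Mul(-4384, Add(Add(Mul(-1220, Pow(Mul(24, Rational(1, 574), 622), -1)), Rational(-477, 2000)), 3062)) = Mul(-4384, Add(Add(Mul(-1220, Pow(Rational(7464, 287), -1)), Rational(-477, 2000)), 3062)) = Mul(-4384, Add(Add(Mul(-1220, Rational(287, 7464)), Rational(-477, 2000)), 3062)) = Mul(-4384, Add(Add(Rational(-87535, 1866), Rational(-477, 2000)), 3062)) = Mul(-4384, Add(Rational(-87980041, 1866000), 3062)) = Mul(-4384, Rational(5625711959, 1866000)) = Rational(-1541445076766, 116625)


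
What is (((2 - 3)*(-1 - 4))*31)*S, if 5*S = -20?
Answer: -620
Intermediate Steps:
S = -4 (S = (⅕)*(-20) = -4)
(((2 - 3)*(-1 - 4))*31)*S = (((2 - 3)*(-1 - 4))*31)*(-4) = (-1*(-5)*31)*(-4) = (5*31)*(-4) = 155*(-4) = -620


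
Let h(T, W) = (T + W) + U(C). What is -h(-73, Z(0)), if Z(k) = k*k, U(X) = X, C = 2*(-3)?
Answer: 79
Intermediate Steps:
C = -6
Z(k) = k**2
h(T, W) = -6 + T + W (h(T, W) = (T + W) - 6 = -6 + T + W)
-h(-73, Z(0)) = -(-6 - 73 + 0**2) = -(-6 - 73 + 0) = -1*(-79) = 79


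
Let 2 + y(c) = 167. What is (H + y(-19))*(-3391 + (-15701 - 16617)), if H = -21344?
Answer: 756280911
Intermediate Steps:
y(c) = 165 (y(c) = -2 + 167 = 165)
(H + y(-19))*(-3391 + (-15701 - 16617)) = (-21344 + 165)*(-3391 + (-15701 - 16617)) = -21179*(-3391 - 32318) = -21179*(-35709) = 756280911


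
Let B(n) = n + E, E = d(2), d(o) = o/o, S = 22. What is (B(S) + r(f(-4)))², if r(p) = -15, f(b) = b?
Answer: 64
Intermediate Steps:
d(o) = 1
E = 1
B(n) = 1 + n (B(n) = n + 1 = 1 + n)
(B(S) + r(f(-4)))² = ((1 + 22) - 15)² = (23 - 15)² = 8² = 64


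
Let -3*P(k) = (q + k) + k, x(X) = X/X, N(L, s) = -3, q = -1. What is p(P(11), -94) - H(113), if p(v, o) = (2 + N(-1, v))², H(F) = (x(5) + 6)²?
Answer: -48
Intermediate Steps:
x(X) = 1
P(k) = ⅓ - 2*k/3 (P(k) = -((-1 + k) + k)/3 = -(-1 + 2*k)/3 = ⅓ - 2*k/3)
H(F) = 49 (H(F) = (1 + 6)² = 7² = 49)
p(v, o) = 1 (p(v, o) = (2 - 3)² = (-1)² = 1)
p(P(11), -94) - H(113) = 1 - 1*49 = 1 - 49 = -48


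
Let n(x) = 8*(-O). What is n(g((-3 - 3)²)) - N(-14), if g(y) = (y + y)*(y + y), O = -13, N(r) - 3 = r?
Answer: 115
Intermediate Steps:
N(r) = 3 + r
g(y) = 4*y² (g(y) = (2*y)*(2*y) = 4*y²)
n(x) = 104 (n(x) = 8*(-1*(-13)) = 8*13 = 104)
n(g((-3 - 3)²)) - N(-14) = 104 - (3 - 14) = 104 - 1*(-11) = 104 + 11 = 115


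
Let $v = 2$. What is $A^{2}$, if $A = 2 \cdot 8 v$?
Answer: $1024$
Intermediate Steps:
$A = 32$ ($A = 2 \cdot 8 \cdot 2 = 16 \cdot 2 = 32$)
$A^{2} = 32^{2} = 1024$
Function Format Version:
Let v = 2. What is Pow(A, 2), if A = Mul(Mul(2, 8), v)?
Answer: 1024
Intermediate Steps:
A = 32 (A = Mul(Mul(2, 8), 2) = Mul(16, 2) = 32)
Pow(A, 2) = Pow(32, 2) = 1024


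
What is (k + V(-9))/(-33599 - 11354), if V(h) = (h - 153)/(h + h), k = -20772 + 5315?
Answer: 15448/44953 ≈ 0.34365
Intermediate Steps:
k = -15457
V(h) = (-153 + h)/(2*h) (V(h) = (-153 + h)/((2*h)) = (-153 + h)*(1/(2*h)) = (-153 + h)/(2*h))
(k + V(-9))/(-33599 - 11354) = (-15457 + (1/2)*(-153 - 9)/(-9))/(-33599 - 11354) = (-15457 + (1/2)*(-1/9)*(-162))/(-44953) = (-15457 + 9)*(-1/44953) = -15448*(-1/44953) = 15448/44953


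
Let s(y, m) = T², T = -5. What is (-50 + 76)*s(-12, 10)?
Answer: 650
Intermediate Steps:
s(y, m) = 25 (s(y, m) = (-5)² = 25)
(-50 + 76)*s(-12, 10) = (-50 + 76)*25 = 26*25 = 650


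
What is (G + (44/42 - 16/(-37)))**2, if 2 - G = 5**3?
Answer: 8915325241/603729 ≈ 14767.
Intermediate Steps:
G = -123 (G = 2 - 1*5**3 = 2 - 1*125 = 2 - 125 = -123)
(G + (44/42 - 16/(-37)))**2 = (-123 + (44/42 - 16/(-37)))**2 = (-123 + (44*(1/42) - 16*(-1/37)))**2 = (-123 + (22/21 + 16/37))**2 = (-123 + 1150/777)**2 = (-94421/777)**2 = 8915325241/603729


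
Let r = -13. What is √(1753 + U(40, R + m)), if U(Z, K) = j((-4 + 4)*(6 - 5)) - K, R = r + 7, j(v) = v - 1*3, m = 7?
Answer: √1749 ≈ 41.821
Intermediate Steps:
j(v) = -3 + v (j(v) = v - 3 = -3 + v)
R = -6 (R = -13 + 7 = -6)
U(Z, K) = -3 - K (U(Z, K) = (-3 + (-4 + 4)*(6 - 5)) - K = (-3 + 0*1) - K = (-3 + 0) - K = -3 - K)
√(1753 + U(40, R + m)) = √(1753 + (-3 - (-6 + 7))) = √(1753 + (-3 - 1*1)) = √(1753 + (-3 - 1)) = √(1753 - 4) = √1749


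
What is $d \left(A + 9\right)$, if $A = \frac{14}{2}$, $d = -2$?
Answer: $-32$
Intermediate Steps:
$A = 7$ ($A = 14 \cdot \frac{1}{2} = 7$)
$d \left(A + 9\right) = - 2 \left(7 + 9\right) = \left(-2\right) 16 = -32$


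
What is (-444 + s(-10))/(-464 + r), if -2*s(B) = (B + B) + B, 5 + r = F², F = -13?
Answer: 143/100 ≈ 1.4300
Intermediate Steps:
r = 164 (r = -5 + (-13)² = -5 + 169 = 164)
s(B) = -3*B/2 (s(B) = -((B + B) + B)/2 = -(2*B + B)/2 = -3*B/2)
(-444 + s(-10))/(-464 + r) = (-444 - 3/2*(-10))/(-464 + 164) = (-444 + 15)/(-300) = -429*(-1/300) = 143/100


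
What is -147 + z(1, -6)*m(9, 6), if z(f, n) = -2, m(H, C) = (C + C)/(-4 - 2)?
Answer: -143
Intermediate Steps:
m(H, C) = -C/3 (m(H, C) = (2*C)/(-6) = (2*C)*(-⅙) = -C/3)
-147 + z(1, -6)*m(9, 6) = -147 - (-2)*6/3 = -147 - 2*(-2) = -147 + 4 = -143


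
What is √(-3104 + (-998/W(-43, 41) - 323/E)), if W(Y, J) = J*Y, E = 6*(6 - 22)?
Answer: I*√5550070699230/42312 ≈ 55.678*I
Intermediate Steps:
E = -96 (E = 6*(-16) = -96)
√(-3104 + (-998/W(-43, 41) - 323/E)) = √(-3104 + (-998/(41*(-43)) - 323/(-96))) = √(-3104 + (-998/(-1763) - 323*(-1/96))) = √(-3104 + (-998*(-1/1763) + 323/96)) = √(-3104 + (998/1763 + 323/96)) = √(-3104 + 665257/169248) = √(-524680535/169248) = I*√5550070699230/42312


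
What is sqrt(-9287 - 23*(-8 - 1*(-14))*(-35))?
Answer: I*sqrt(4457) ≈ 66.761*I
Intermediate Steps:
sqrt(-9287 - 23*(-8 - 1*(-14))*(-35)) = sqrt(-9287 - 23*(-8 + 14)*(-35)) = sqrt(-9287 - 23*6*(-35)) = sqrt(-9287 - 138*(-35)) = sqrt(-9287 + 4830) = sqrt(-4457) = I*sqrt(4457)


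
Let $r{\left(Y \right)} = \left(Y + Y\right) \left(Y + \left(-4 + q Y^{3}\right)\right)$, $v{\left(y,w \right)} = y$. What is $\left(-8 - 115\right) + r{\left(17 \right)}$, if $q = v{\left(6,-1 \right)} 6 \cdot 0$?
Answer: $319$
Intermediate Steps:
$q = 0$ ($q = 6 \cdot 6 \cdot 0 = 36 \cdot 0 = 0$)
$r{\left(Y \right)} = 2 Y \left(-4 + Y\right)$ ($r{\left(Y \right)} = \left(Y + Y\right) \left(Y - \left(4 + 0 Y^{3}\right)\right) = 2 Y \left(Y + \left(-4 + 0\right)\right) = 2 Y \left(Y - 4\right) = 2 Y \left(-4 + Y\right)$)
$\left(-8 - 115\right) + r{\left(17 \right)} = \left(-8 - 115\right) + 2 \cdot 17 \left(-4 + 17\right) = -123 + 2 \cdot 17 \cdot 13 = -123 + 442 = 319$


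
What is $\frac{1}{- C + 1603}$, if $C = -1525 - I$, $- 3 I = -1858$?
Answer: $\frac{3}{11242} \approx 0.00026686$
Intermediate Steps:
$I = \frac{1858}{3}$ ($I = \left(- \frac{1}{3}\right) \left(-1858\right) = \frac{1858}{3} \approx 619.33$)
$C = - \frac{6433}{3}$ ($C = -1525 - \frac{1858}{3} = - \frac{6433}{3} \approx -2144.3$)
$\frac{1}{- C + 1603} = \frac{1}{\left(-1\right) \left(- \frac{6433}{3}\right) + 1603} = \frac{1}{\frac{6433}{3} + 1603} = \frac{1}{\frac{11242}{3}} = \frac{3}{11242}$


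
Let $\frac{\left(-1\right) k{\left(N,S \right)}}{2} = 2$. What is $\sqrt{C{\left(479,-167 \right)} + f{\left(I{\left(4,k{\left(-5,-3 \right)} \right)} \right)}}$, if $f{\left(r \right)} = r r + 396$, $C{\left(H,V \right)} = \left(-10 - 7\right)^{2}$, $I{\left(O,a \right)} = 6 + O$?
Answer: $\sqrt{785} \approx 28.018$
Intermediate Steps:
$k{\left(N,S \right)} = -4$ ($k{\left(N,S \right)} = \left(-2\right) 2 = -4$)
$C{\left(H,V \right)} = 289$ ($C{\left(H,V \right)} = \left(-17\right)^{2} = 289$)
$f{\left(r \right)} = 396 + r^{2}$ ($f{\left(r \right)} = r^{2} + 396 = 396 + r^{2}$)
$\sqrt{C{\left(479,-167 \right)} + f{\left(I{\left(4,k{\left(-5,-3 \right)} \right)} \right)}} = \sqrt{289 + \left(396 + \left(6 + 4\right)^{2}\right)} = \sqrt{289 + \left(396 + 10^{2}\right)} = \sqrt{289 + \left(396 + 100\right)} = \sqrt{289 + 496} = \sqrt{785}$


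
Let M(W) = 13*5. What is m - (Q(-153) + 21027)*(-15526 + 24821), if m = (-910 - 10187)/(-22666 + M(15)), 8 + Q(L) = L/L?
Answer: -4415803709803/22601 ≈ -1.9538e+8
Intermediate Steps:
M(W) = 65
Q(L) = -7 (Q(L) = -8 + L/L = -8 + 1 = -7)
m = 11097/22601 (m = (-910 - 10187)/(-22666 + 65) = -11097/(-22601) = -11097*(-1/22601) = 11097/22601 ≈ 0.49100)
m - (Q(-153) + 21027)*(-15526 + 24821) = 11097/22601 - (-7 + 21027)*(-15526 + 24821) = 11097/22601 - 21020*9295 = 11097/22601 - 1*195380900 = 11097/22601 - 195380900 = -4415803709803/22601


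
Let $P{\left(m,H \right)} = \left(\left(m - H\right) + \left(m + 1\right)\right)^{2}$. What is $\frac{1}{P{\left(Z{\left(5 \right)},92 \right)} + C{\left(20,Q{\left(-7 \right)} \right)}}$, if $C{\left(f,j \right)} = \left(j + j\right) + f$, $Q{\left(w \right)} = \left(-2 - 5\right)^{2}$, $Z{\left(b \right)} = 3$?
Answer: $\frac{1}{7343} \approx 0.00013618$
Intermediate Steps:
$Q{\left(w \right)} = 49$ ($Q{\left(w \right)} = \left(-7\right)^{2} = 49$)
$P{\left(m,H \right)} = \left(1 - H + 2 m\right)^{2}$ ($P{\left(m,H \right)} = \left(\left(m - H\right) + \left(1 + m\right)\right)^{2} = \left(1 - H + 2 m\right)^{2}$)
$C{\left(f,j \right)} = f + 2 j$ ($C{\left(f,j \right)} = 2 j + f = f + 2 j$)
$\frac{1}{P{\left(Z{\left(5 \right)},92 \right)} + C{\left(20,Q{\left(-7 \right)} \right)}} = \frac{1}{\left(1 - 92 + 2 \cdot 3\right)^{2} + \left(20 + 2 \cdot 49\right)} = \frac{1}{\left(1 - 92 + 6\right)^{2} + \left(20 + 98\right)} = \frac{1}{\left(-85\right)^{2} + 118} = \frac{1}{7225 + 118} = \frac{1}{7343}$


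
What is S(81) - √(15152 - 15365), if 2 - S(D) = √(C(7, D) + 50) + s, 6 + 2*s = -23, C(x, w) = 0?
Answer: 33/2 - 5*√2 - I*√213 ≈ 9.4289 - 14.595*I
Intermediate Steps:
s = -29/2 (s = -3 + (½)*(-23) = -3 - 23/2 = -29/2 ≈ -14.500)
S(D) = 33/2 - 5*√2 (S(D) = 2 - (√(0 + 50) - 29/2) = 2 - (√50 - 29/2) = 2 - (5*√2 - 29/2) = 2 - (-29/2 + 5*√2) = 2 + (29/2 - 5*√2) = 33/2 - 5*√2)
S(81) - √(15152 - 15365) = (33/2 - 5*√2) - √(15152 - 15365) = (33/2 - 5*√2) - √(-213) = (33/2 - 5*√2) - I*√213 = 33/2 - 5*√2 - I*√213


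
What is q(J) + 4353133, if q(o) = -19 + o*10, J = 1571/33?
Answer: 143668472/33 ≈ 4.3536e+6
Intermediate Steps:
J = 1571/33 (J = 1571*(1/33) = 1571/33 ≈ 47.606)
q(o) = -19 + 10*o
q(J) + 4353133 = (-19 + 10*(1571/33)) + 4353133 = (-19 + 15710/33) + 4353133 = 15083/33 + 4353133 = 143668472/33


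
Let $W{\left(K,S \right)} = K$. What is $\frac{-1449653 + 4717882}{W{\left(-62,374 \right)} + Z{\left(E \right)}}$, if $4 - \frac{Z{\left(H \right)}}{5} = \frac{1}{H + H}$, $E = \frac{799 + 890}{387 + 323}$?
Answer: $- \frac{5520038781}{72713} \approx -75915.0$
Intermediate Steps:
$E = \frac{1689}{710} \approx 2.3789$
$Z{\left(H \right)} = 20 - \frac{5}{2 H}$ ($Z{\left(H \right)} = 20 - \frac{5}{H + H} = 20 - \frac{5}{2 H}$)
$\frac{-1449653 + 4717882}{W{\left(-62,374 \right)} + Z{\left(E \right)}} = \frac{-1449653 + 4717882}{-62 + \left(20 - \frac{5}{2 \cdot \frac{1689}{710}}\right)} = \frac{3268229}{-62 + \left(20 - \frac{1775}{1689}\right)} = \frac{3268229}{-62 + \frac{32005}{1689}} = \frac{3268229}{- \frac{72713}{1689}} = 3268229 \left(- \frac{1689}{72713}\right) = - \frac{5520038781}{72713}$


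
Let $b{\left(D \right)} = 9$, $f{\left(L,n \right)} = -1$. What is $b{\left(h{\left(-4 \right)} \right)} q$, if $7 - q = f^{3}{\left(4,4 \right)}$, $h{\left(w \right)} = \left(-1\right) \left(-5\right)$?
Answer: $72$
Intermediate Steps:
$h{\left(w \right)} = 5$
$q = 8$ ($q = 7 - \left(-1\right)^{3} = 7 - -1 = 7 + 1 = 8$)
$b{\left(h{\left(-4 \right)} \right)} q = 9 \cdot 8 = 72$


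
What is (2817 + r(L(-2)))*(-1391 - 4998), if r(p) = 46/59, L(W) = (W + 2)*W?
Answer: -1062164861/59 ≈ -1.8003e+7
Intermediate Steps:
L(W) = W*(2 + W) (L(W) = (2 + W)*W = W*(2 + W))
r(p) = 46/59 (r(p) = 46*(1/59) = 46/59)
(2817 + r(L(-2)))*(-1391 - 4998) = (2817 + 46/59)*(-1391 - 4998) = (166249/59)*(-6389) = -1062164861/59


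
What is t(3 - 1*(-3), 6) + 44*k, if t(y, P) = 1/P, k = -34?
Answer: -8975/6 ≈ -1495.8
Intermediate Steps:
t(3 - 1*(-3), 6) + 44*k = 1/6 + 44*(-34) = 1/6 - 1496 = -8975/6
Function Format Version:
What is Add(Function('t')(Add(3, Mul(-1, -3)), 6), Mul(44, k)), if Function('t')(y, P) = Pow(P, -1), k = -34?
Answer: Rational(-8975, 6) ≈ -1495.8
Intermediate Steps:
Add(Function('t')(Add(3, Mul(-1, -3)), 6), Mul(44, k)) = Add(Pow(6, -1), Mul(44, -34)) = Add(Rational(1, 6), -1496) = Rational(-8975, 6)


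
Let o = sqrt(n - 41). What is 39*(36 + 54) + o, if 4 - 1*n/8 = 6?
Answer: 3510 + I*sqrt(57) ≈ 3510.0 + 7.5498*I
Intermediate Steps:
n = -16 (n = 32 - 8*6 = 32 - 48 = -16)
o = I*sqrt(57) (o = sqrt(-16 - 41) = sqrt(-57) = I*sqrt(57) ≈ 7.5498*I)
39*(36 + 54) + o = 39*(36 + 54) + I*sqrt(57) = 39*90 + I*sqrt(57) = 3510 + I*sqrt(57)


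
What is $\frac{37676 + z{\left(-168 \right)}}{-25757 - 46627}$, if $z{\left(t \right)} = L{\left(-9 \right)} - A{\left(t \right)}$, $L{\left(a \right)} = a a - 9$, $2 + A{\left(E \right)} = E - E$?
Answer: $- \frac{18875}{36192} \approx -0.52152$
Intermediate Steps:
$A{\left(E \right)} = -2$ ($A{\left(E \right)} = -2 + \left(E - E\right) = -2 + 0 = -2$)
$L{\left(a \right)} = -9 + a^{2}$ ($L{\left(a \right)} = a^{2} - 9 = -9 + a^{2}$)
$z{\left(t \right)} = 74$ ($z{\left(t \right)} = \left(-9 + \left(-9\right)^{2}\right) - -2 = \left(-9 + 81\right) + 2 = 72 + 2 = 74$)
$\frac{37676 + z{\left(-168 \right)}}{-25757 - 46627} = \frac{37676 + 74}{-25757 - 46627} = \frac{37750}{-72384} = 37750 \left(- \frac{1}{72384}\right) = - \frac{18875}{36192}$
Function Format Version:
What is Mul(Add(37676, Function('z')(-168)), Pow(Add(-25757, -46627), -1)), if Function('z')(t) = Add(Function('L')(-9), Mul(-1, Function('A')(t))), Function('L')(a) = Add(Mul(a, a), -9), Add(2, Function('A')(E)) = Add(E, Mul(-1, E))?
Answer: Rational(-18875, 36192) ≈ -0.52152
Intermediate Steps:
Function('A')(E) = -2 (Function('A')(E) = Add(-2, Add(E, Mul(-1, E))) = Add(-2, 0) = -2)
Function('L')(a) = Add(-9, Pow(a, 2)) (Function('L')(a) = Add(Pow(a, 2), -9) = Add(-9, Pow(a, 2)))
Function('z')(t) = 74 (Function('z')(t) = Add(Add(-9, Pow(-9, 2)), Mul(-1, -2)) = Add(Add(-9, 81), 2) = Add(72, 2) = 74)
Mul(Add(37676, Function('z')(-168)), Pow(Add(-25757, -46627), -1)) = Mul(Add(37676, 74), Pow(Add(-25757, -46627), -1)) = Mul(37750, Pow(-72384, -1)) = Mul(37750, Rational(-1, 72384)) = Rational(-18875, 36192)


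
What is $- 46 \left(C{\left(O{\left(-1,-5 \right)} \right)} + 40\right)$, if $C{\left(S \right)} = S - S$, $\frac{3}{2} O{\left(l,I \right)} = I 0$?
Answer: $-1840$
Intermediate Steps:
$O{\left(l,I \right)} = 0$ ($O{\left(l,I \right)} = \frac{2 I 0}{3} = \frac{2}{3} \cdot 0 = 0$)
$C{\left(S \right)} = 0$
$- 46 \left(C{\left(O{\left(-1,-5 \right)} \right)} + 40\right) = - 46 \left(0 + 40\right) = \left(-46\right) 40 = -1840$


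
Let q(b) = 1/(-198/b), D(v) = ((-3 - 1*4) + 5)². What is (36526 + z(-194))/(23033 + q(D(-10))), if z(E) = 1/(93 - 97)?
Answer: 14464197/9121060 ≈ 1.5858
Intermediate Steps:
D(v) = 4 (D(v) = ((-3 - 4) + 5)² = (-7 + 5)² = (-2)² = 4)
q(b) = -b/198
z(E) = -¼ (z(E) = 1/(-4) = -¼)
(36526 + z(-194))/(23033 + q(D(-10))) = (36526 - ¼)/(23033 - 1/198*4) = 146103/(4*(23033 - 2/99)) = 146103/(4*(2280265/99)) = (146103/4)*(99/2280265) = 14464197/9121060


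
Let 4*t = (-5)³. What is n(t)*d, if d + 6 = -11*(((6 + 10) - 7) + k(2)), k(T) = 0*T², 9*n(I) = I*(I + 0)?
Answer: -546875/48 ≈ -11393.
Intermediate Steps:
t = -125/4 (t = (¼)*(-5)³ = (¼)*(-125) = -125/4 ≈ -31.250)
n(I) = I²/9 (n(I) = (I*(I + 0))/9 = (I*I)/9 = I²/9)
k(T) = 0
d = -105 (d = -6 - 11*(((6 + 10) - 7) + 0) = -6 - 11*((16 - 7) + 0) = -6 - 11*(9 + 0) = -6 - 11*9 = -6 - 99 = -105)
n(t)*d = ((-125/4)²/9)*(-105) = ((⅑)*(15625/16))*(-105) = (15625/144)*(-105) = -546875/48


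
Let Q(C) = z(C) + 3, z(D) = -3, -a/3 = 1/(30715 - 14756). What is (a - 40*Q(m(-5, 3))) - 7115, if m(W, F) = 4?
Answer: -113548288/15959 ≈ -7115.0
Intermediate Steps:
a = -3/15959 (a = -3/(30715 - 14756) = -3/15959 ≈ -0.00018798)
Q(C) = 0 (Q(C) = -3 + 3 = 0)
(a - 40*Q(m(-5, 3))) - 7115 = (-3/15959 - 40*0) - 7115 = (-3/15959 + 0) - 7115 = -3/15959 - 7115 = -113548288/15959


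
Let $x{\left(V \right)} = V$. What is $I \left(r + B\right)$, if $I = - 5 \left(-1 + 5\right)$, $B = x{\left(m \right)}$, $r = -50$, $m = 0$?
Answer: $1000$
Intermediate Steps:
$B = 0$
$I = -20$ ($I = \left(-5\right) 4 = -20$)
$I \left(r + B\right) = - 20 \left(-50 + 0\right) = \left(-20\right) \left(-50\right) = 1000$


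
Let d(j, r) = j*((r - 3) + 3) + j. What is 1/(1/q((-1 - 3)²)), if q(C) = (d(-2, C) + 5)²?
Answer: 841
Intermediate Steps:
d(j, r) = j + j*r (d(j, r) = j*((-3 + r) + 3) + j = j*r + j = j + j*r)
q(C) = (3 - 2*C)² (q(C) = (-2*(1 + C) + 5)² = ((-2 - 2*C) + 5)² = (3 - 2*C)²)
1/(1/q((-1 - 3)²)) = 1/(1/((-3 + 2*(-1 - 3)²)²)) = 1/(1/((-3 + 2*(-4)²)²)) = 1/(1/((-3 + 2*16)²)) = 1/(1/((-3 + 32)²)) = 1/(1/(29²)) = 1/(1/841) = 841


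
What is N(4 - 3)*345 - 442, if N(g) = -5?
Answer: -2167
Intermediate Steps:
N(4 - 3)*345 - 442 = -5*345 - 442 = -1725 - 442 = -2167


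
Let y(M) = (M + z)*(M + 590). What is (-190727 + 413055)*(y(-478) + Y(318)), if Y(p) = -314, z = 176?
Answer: -7589833264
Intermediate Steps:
y(M) = (176 + M)*(590 + M) (y(M) = (M + 176)*(M + 590) = (176 + M)*(590 + M))
(-190727 + 413055)*(y(-478) + Y(318)) = (-190727 + 413055)*((103840 + (-478)² + 766*(-478)) - 314) = 222328*((103840 + 228484 - 366148) - 314) = 222328*(-33824 - 314) = 222328*(-34138) = -7589833264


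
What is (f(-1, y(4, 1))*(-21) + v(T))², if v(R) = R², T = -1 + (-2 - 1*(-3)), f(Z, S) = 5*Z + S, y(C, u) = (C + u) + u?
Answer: 441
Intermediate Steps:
y(C, u) = C + 2*u
f(Z, S) = S + 5*Z
T = 0 (T = -1 + (-2 + 3) = -1 + 1 = 0)
(f(-1, y(4, 1))*(-21) + v(T))² = (((4 + 2*1) + 5*(-1))*(-21) + 0²)² = (((4 + 2) - 5)*(-21) + 0)² = ((6 - 5)*(-21) + 0)² = (1*(-21) + 0)² = (-21 + 0)² = (-21)² = 441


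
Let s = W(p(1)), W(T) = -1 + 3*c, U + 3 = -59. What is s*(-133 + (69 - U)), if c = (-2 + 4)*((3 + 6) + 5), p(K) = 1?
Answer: -166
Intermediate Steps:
U = -62 (U = -3 - 59 = -62)
c = 28 (c = 2*(9 + 5) = 2*14 = 28)
W(T) = 83 (W(T) = -1 + 3*28 = -1 + 84 = 83)
s = 83
s*(-133 + (69 - U)) = 83*(-133 + (69 - 1*(-62))) = 83*(-133 + (69 + 62)) = 83*(-133 + 131) = 83*(-2) = -166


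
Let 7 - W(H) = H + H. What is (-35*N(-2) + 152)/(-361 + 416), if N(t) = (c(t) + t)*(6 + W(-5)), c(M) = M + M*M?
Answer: 152/55 ≈ 2.7636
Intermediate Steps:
c(M) = M + M**2
W(H) = 7 - 2*H (W(H) = 7 - (H + H) = 7 - 2*H)
N(t) = 23*t + 23*t*(1 + t) (N(t) = (t*(1 + t) + t)*(6 + (7 - 2*(-5))) = (t + t*(1 + t))*(6 + (7 + 10)) = (t + t*(1 + t))*(6 + 17) = (t + t*(1 + t))*23 = 23*t + 23*t*(1 + t))
(-35*N(-2) + 152)/(-361 + 416) = (-805*(-2)*(2 - 2) + 152)/(-361 + 416) = (-805*(-2)*0 + 152)/55 = (-35*0 + 152)*(1/55) = (0 + 152)*(1/55) = 152*(1/55) = 152/55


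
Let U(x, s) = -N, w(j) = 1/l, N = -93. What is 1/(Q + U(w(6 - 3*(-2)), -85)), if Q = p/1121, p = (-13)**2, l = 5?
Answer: 1121/104422 ≈ 0.010735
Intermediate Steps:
p = 169
w(j) = 1/5
U(x, s) = 93 (U(x, s) = -1*(-93) = 93)
Q = 169/1121 ≈ 0.15076
1/(Q + U(w(6 - 3*(-2)), -85)) = 1/(169/1121 + 93) = 1/(104422/1121) = 1121/104422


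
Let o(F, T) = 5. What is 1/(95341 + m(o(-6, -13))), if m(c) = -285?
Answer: 1/95056 ≈ 1.0520e-5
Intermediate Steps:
1/(95341 + m(o(-6, -13))) = 1/(95341 - 285) = 1/95056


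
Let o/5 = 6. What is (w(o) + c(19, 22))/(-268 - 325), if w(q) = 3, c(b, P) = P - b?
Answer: -6/593 ≈ -0.010118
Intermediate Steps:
o = 30 (o = 5*6 = 30)
(w(o) + c(19, 22))/(-268 - 325) = (3 + (22 - 1*19))/(-268 - 325) = (3 + (22 - 19))/(-593) = (3 + 3)*(-1/593) = 6*(-1/593) = -6/593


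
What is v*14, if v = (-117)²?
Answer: 191646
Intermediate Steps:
v = 13689
v*14 = 13689*14 = 191646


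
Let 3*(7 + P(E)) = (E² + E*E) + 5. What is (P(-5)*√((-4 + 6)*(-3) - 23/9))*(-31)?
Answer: -1054*I*√77/9 ≈ -1027.6*I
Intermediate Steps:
P(E) = -16/3 + 2*E²/3 (P(E) = -7 + ((E² + E*E) + 5)/3 = -7 + ((E² + E²) + 5)/3 = -7 + (2*E² + 5)/3 = -7 + (5 + 2*E²)/3 = -7 + (5/3 + 2*E²/3) = -16/3 + 2*E²/3)
(P(-5)*√((-4 + 6)*(-3) - 23/9))*(-31) = ((-16/3 + (⅔)*(-5)²)*√((-4 + 6)*(-3) - 23/9))*(-31) = ((-16/3 + (⅔)*25)*√(2*(-3) - 23*⅑))*(-31) = ((-16/3 + 50/3)*√(-6 - 23/9))*(-31) = (34*√(-77/9)/3)*(-31) = (34*(I*√77/3)/3)*(-31) = (34*I*√77/9)*(-31) = -1054*I*√77/9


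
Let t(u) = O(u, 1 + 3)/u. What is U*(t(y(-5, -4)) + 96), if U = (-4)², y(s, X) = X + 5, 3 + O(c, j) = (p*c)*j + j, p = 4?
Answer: 1808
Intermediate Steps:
O(c, j) = -3 + j + 4*c*j (O(c, j) = -3 + ((4*c)*j + j) = -3 + (4*c*j + j) = -3 + (j + 4*c*j) = -3 + j + 4*c*j)
y(s, X) = 5 + X
U = 16
t(u) = (1 + 16*u)/u (t(u) = (-3 + (1 + 3) + 4*u*(1 + 3))/u = (-3 + 4 + 4*u*4)/u = (-3 + 4 + 16*u)/u = (1 + 16*u)/u)
U*(t(y(-5, -4)) + 96) = 16*((16 + 1/(5 - 4)) + 96) = 16*((16 + 1/1) + 96) = 16*((16 + 1) + 96) = 16*(17 + 96) = 16*113 = 1808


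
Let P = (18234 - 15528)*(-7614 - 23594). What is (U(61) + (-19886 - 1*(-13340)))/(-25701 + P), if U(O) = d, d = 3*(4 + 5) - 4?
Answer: 6523/84474549 ≈ 7.7219e-5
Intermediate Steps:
d = 23 (d = 3*9 - 4 = 27 - 4 = 23)
U(O) = 23
P = -84448848 (P = 2706*(-31208) = -84448848)
(U(61) + (-19886 - 1*(-13340)))/(-25701 + P) = (23 + (-19886 - 1*(-13340)))/(-25701 - 84448848) = (23 + (-19886 + 13340))/(-84474549) = (23 - 6546)*(-1/84474549) = -6523*(-1/84474549) = 6523/84474549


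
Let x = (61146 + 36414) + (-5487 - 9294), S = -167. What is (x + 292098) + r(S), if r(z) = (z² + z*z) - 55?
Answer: 430600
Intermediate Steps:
r(z) = -55 + 2*z² (r(z) = (z² + z²) - 55 = 2*z² - 55 = -55 + 2*z²)
x = 82779 (x = 97560 - 14781 = 82779)
(x + 292098) + r(S) = (82779 + 292098) + (-55 + 2*(-167)²) = 374877 + (-55 + 2*27889) = 374877 + (-55 + 55778) = 374877 + 55723 = 430600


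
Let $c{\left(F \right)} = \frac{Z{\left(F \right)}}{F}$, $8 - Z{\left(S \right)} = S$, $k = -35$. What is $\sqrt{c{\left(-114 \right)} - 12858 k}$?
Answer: $\frac{\sqrt{1462143993}}{57} \approx 670.84$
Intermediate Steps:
$Z{\left(S \right)} = 8 - S$
$c{\left(F \right)} = \frac{8 - F}{F}$
$\sqrt{c{\left(-114 \right)} - 12858 k} = \sqrt{\frac{8 - -114}{-114} - -450030} = \sqrt{- \frac{8 + 114}{114} + 450030} = \sqrt{\left(- \frac{1}{114}\right) 122 + 450030} = \sqrt{- \frac{61}{57} + 450030} = \sqrt{\frac{25651649}{57}} = \frac{\sqrt{1462143993}}{57}$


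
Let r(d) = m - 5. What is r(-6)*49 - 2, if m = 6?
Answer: 47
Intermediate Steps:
r(d) = 1 (r(d) = 6 - 5 = 1)
r(-6)*49 - 2 = 1*49 - 2 = 49 - 2 = 47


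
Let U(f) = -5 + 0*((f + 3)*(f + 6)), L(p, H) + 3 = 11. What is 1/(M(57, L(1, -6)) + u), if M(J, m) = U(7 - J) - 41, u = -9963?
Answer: -1/10009 ≈ -9.9910e-5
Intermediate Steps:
L(p, H) = 8 (L(p, H) = -3 + 11 = 8)
U(f) = -5 (U(f) = -5 + 0*((3 + f)*(6 + f)) = -5 + 0 = -5)
M(J, m) = -46 (M(J, m) = -5 - 41 = -46)
1/(M(57, L(1, -6)) + u) = 1/(-46 - 9963) = 1/(-10009) = -1/10009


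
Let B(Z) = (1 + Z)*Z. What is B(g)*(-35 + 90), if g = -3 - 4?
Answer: 2310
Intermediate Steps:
g = -7
B(Z) = Z*(1 + Z)
B(g)*(-35 + 90) = (-7*(1 - 7))*(-35 + 90) = -7*(-6)*55 = 42*55 = 2310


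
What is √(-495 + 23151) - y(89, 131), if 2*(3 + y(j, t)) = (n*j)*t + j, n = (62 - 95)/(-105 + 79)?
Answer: -386905/52 + 8*√354 ≈ -7290.0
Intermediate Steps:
n = 33/26 (n = -33/(-26) = -33*(-1/26) = 33/26 ≈ 1.2692)
y(j, t) = -3 + j/2 + 33*j*t/52 (y(j, t) = -3 + ((33*j/26)*t + j)/2 = -3 + (33*j*t/26 + j)/2 = -3 + (j + 33*j*t/26)/2 = -3 + (j/2 + 33*j*t/52) = -3 + j/2 + 33*j*t/52)
√(-495 + 23151) - y(89, 131) = √(-495 + 23151) - (-3 + (½)*89 + (33/52)*89*131) = √22656 - (-3 + 89/2 + 384747/52) = 8*√354 - 1*386905/52 = 8*√354 - 386905/52 = -386905/52 + 8*√354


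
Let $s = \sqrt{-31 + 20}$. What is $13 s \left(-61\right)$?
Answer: $- 793 i \sqrt{11} \approx - 2630.1 i$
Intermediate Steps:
$s = i \sqrt{11}$ ($s = \sqrt{-11} = i \sqrt{11} \approx 3.3166 i$)
$13 s \left(-61\right) = 13 i \sqrt{11} \left(-61\right) = - 793 i \sqrt{11}$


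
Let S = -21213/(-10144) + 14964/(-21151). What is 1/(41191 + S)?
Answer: 214555744/8838062532451 ≈ 2.4276e-5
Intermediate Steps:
S = 296881347/214555744 (S = -21213*(-1/10144) + 14964*(-1/21151) = 21213/10144 - 14964/21151 = 296881347/214555744 ≈ 1.3837)
1/(41191 + S) = 1/(41191 + 296881347/214555744) = 1/(8838062532451/214555744) = 214555744/8838062532451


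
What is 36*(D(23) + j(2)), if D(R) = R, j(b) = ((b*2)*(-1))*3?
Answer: 396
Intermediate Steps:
j(b) = -6*b (j(b) = ((2*b)*(-1))*3 = -2*b*3 = -6*b)
36*(D(23) + j(2)) = 36*(23 - 6*2) = 36*(23 - 12) = 36*11 = 396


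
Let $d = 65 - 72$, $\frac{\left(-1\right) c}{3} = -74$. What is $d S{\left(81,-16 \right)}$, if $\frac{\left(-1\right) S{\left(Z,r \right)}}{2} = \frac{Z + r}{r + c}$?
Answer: $\frac{455}{103} \approx 4.4175$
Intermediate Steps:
$c = 222$ ($c = \left(-3\right) \left(-74\right) = 222$)
$S{\left(Z,r \right)} = - \frac{2 \left(Z + r\right)}{222 + r}$ ($S{\left(Z,r \right)} = - 2 \frac{Z + r}{r + 222} = - 2 \frac{Z + r}{222 + r} = - \frac{2 \left(Z + r\right)}{222 + r}$)
$d = -7$
$d S{\left(81,-16 \right)} = - 7 \frac{2 \left(\left(-1\right) 81 - -16\right)}{222 - 16} = - 7 \frac{2 \left(-81 + 16\right)}{206} = - 7 \cdot 2 \cdot \frac{1}{206} \left(-65\right) = \left(-7\right) \left(- \frac{65}{103}\right) = \frac{455}{103}$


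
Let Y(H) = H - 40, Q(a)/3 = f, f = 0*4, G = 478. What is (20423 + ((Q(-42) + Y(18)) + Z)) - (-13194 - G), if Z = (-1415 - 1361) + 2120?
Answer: 33417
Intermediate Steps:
f = 0
Q(a) = 0 (Q(a) = 3*0 = 0)
Y(H) = -40 + H
Z = -656 (Z = -2776 + 2120 = -656)
(20423 + ((Q(-42) + Y(18)) + Z)) - (-13194 - G) = (20423 + ((0 + (-40 + 18)) - 656)) - (-13194 - 1*478) = (20423 + ((0 - 22) - 656)) - (-13194 - 478) = (20423 + (-22 - 656)) - 1*(-13672) = (20423 - 678) + 13672 = 19745 + 13672 = 33417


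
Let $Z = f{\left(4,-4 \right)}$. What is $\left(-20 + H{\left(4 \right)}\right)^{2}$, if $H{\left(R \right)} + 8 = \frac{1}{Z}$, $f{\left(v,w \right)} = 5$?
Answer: $\frac{19321}{25} \approx 772.84$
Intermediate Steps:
$Z = 5$
$H{\left(R \right)} = - \frac{39}{5}$ ($H{\left(R \right)} = -8 + \frac{1}{5} = - \frac{39}{5}$)
$\left(-20 + H{\left(4 \right)}\right)^{2} = \left(-20 - \frac{39}{5}\right)^{2} = \left(- \frac{139}{5}\right)^{2} = \frac{19321}{25}$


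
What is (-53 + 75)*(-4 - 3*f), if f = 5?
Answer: -418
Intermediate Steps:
(-53 + 75)*(-4 - 3*f) = (-53 + 75)*(-4 - 3*5) = 22*(-4 - 15) = 22*(-19) = -418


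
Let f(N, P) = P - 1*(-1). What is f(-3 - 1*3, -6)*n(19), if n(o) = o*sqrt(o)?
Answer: -95*sqrt(19) ≈ -414.10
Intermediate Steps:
f(N, P) = 1 + P (f(N, P) = P + 1 = 1 + P)
n(o) = o**(3/2)
f(-3 - 1*3, -6)*n(19) = (1 - 6)*19**(3/2) = -95*sqrt(19)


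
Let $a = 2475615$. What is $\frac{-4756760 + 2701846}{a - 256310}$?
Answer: $- \frac{2054914}{2219305} \approx -0.92593$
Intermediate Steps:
$\frac{-4756760 + 2701846}{a - 256310} = \frac{-4756760 + 2701846}{2475615 - 256310} = - \frac{2054914}{2219305}$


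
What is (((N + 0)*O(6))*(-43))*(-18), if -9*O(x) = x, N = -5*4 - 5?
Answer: 12900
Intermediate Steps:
N = -25 (N = -20 - 5 = -25)
O(x) = -x/9
(((N + 0)*O(6))*(-43))*(-18) = (((-25 + 0)*(-1/9*6))*(-43))*(-18) = (-25*(-2/3)*(-43))*(-18) = ((50/3)*(-43))*(-18) = -2150/3*(-18) = 12900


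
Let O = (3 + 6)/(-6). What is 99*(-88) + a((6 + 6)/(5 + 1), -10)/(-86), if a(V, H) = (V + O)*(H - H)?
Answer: -8712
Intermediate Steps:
O = -3/2 (O = 9*(-⅙) = -3/2 ≈ -1.5000)
a(V, H) = 0 (a(V, H) = (V - 3/2)*(H - H) = (-3/2 + V)*0 = 0)
99*(-88) + a((6 + 6)/(5 + 1), -10)/(-86) = 99*(-88) + 0/(-86) = -8712 + 0*(-1/86) = -8712 + 0 = -8712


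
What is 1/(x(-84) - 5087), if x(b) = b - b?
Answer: -1/5087 ≈ -0.00019658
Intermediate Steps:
x(b) = 0
1/(x(-84) - 5087) = 1/(0 - 5087) = 1/(-5087) = -1/5087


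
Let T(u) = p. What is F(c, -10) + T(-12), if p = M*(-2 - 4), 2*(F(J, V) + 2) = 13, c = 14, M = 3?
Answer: -27/2 ≈ -13.500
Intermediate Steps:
F(J, V) = 9/2 (F(J, V) = -2 + (½)*13 = -2 + 13/2 = 9/2)
p = -18 (p = 3*(-2 - 4) = 3*(-6) = -18)
T(u) = -18
F(c, -10) + T(-12) = 9/2 - 18 = -27/2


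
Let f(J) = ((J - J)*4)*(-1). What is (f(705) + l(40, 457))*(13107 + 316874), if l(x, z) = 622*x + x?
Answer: 8223126520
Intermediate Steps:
l(x, z) = 623*x
f(J) = 0 (f(J) = (0*4)*(-1) = 0*(-1) = 0)
(f(705) + l(40, 457))*(13107 + 316874) = (0 + 623*40)*(13107 + 316874) = (0 + 24920)*329981 = 24920*329981 = 8223126520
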